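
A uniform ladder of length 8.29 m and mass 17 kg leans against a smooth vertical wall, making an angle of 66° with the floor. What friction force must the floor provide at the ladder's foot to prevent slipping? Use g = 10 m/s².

About the foot of the ladder:
Ladder weight 17×10 = 170 N acts at 4.145 m along the ladder; its horizontal arm is 4.145·cos66° = 1.686 m → τ = 286.6 N·m clockwise.
Wall normal N acts horizontally at the top; its moment arm is the height L sinθ = 8.29·sin66° = 7.573 m, counterclockwise.
Στ = 0 ⇒ N × 7.573 = 286.6 ⇒ N = 37.8 N.
ΣFx = 0: friction at the foot balances the wall's push, so f = N_wall = 37.8 N.

f ≈ 37.8 N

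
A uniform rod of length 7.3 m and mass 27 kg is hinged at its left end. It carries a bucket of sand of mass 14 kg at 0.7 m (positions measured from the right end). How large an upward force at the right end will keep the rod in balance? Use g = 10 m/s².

Taking torques about the left end:
Beam weight: 27 × 10 = 270 N down at 3.65 m → arm 3.65 m, τ = 270 × 3.65 = 985.5 N·m clockwise.
Bucket of sand: 14 × 10 = 140 N down at 0.7 m → arm 6.6 m, τ = 140 × 6.6 = 924 N·m clockwise.
Net moment of the loads = 1910 N·m clockwise.
The upward force F acts at the right end, arm 7.3 m, giving F × 7.3 counterclockwise.
For rotational equilibrium, F × 7.3 = 1910, so F = 1910 / 7.3 = 262 N.

F ≈ 262 N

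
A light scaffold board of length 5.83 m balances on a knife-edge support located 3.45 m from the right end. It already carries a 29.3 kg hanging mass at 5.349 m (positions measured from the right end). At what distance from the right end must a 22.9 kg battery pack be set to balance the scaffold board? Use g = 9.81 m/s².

x ≈ 1.02 m from the right end

Taking torques about the knife-edge support (at 3.45 m from the right end):
Hanging mass: 29.3 × 9.81 = 287.4 N down at 5.349 m → arm 1.899 m, τ = 287.4 × 1.899 = 545.8 N·m counterclockwise.
Net moment of existing loads = 545.8 N·m counterclockwise.
The battery pack weighs 22.9 × 9.81 = 224.6 N and must supply an equal clockwise moment, so its lever arm about the knife-edge support is 545.8 / 224.6 = 2.43 m.
That puts it at 3.45 − 2.43 = 1.02 m from the right end.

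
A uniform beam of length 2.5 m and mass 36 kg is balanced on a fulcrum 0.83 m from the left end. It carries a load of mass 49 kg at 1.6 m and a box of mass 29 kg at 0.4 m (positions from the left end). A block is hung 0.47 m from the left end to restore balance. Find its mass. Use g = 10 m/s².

m ≈ 112 kg

Take moments about the fulcrum (at 0.83 m from the left end).
Beam weight: 36 × 10 = 360 N down at 1.25 m → arm 0.42 m, τ = 360 × 0.42 = 151.2 N·m clockwise.
Load: 49 × 10 = 490 N down at 1.6 m → arm 0.77 m, τ = 490 × 0.77 = 377.3 N·m clockwise.
Box: 29 × 10 = 290 N down at 0.4 m → arm 0.43 m, τ = 290 × 0.43 = 124.7 N·m counterclockwise.
Net moment of known loads = 403.8 N·m clockwise.
An unknown mass m at 0.47 m has arm 0.36 m; its moment is m·g·0.36 counterclockwise.
Setting net torque to zero: m × 10 × 0.36 = 403.8 → m = 403.8 / (10 × 0.36) = 112 kg.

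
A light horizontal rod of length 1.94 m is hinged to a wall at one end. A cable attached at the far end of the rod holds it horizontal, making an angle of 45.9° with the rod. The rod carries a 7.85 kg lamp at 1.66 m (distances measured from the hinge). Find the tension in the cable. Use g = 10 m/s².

T ≈ 93.5 N

Take moments about the hinge.
Lamp: 7.85 × 10 = 78.5 N down at 1.66 m → arm 1.66 m, τ = 78.5 × 1.66 = 130.3 N·m clockwise.
Total clockwise load moment = 130.3 N·m.
The cable tension T acts at 1.94 m; only its component perpendicular to the rod, T sinθ, produces torque. sin 45.9° = 0.7181.
Setting net torque to zero: T × 1.94 × 0.7181 = 130.3 → T = 130.3 / 1.393 = 93.5 N.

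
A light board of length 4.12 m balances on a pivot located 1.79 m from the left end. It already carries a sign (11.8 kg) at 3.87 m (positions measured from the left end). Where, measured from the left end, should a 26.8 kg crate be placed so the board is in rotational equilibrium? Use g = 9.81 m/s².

x ≈ 0.874 m from the left end

Taking torques about the pivot (at 1.79 m from the left end):
Sign: 11.8 × 9.81 = 115.8 N down at 3.87 m → arm 2.08 m, τ = 115.8 × 2.08 = 240.9 N·m clockwise.
Net moment of existing loads = 240.9 N·m clockwise.
The crate weighs 26.8 × 9.81 = 262.9 N and must supply an equal counterclockwise moment, so its lever arm about the pivot is 240.9 / 262.9 = 0.916 m.
That puts it at 1.79 − 0.916 = 0.874 m from the left end.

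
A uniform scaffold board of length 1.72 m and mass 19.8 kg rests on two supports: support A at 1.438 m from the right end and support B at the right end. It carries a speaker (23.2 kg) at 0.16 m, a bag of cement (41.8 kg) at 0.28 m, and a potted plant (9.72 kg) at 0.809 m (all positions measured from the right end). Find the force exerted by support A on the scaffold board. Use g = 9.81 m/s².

About support B:
Beam weight: 19.8 × 9.81 = 194.2 N down at 0.86 m → arm 0.86 m, τ = 194.2 × 0.86 = 167 N·m counterclockwise.
Speaker: 23.2 × 9.81 = 227.6 N down at 0.16 m → arm 0.16 m, τ = 227.6 × 0.16 = 36.42 N·m counterclockwise.
Bag of cement: 41.8 × 9.81 = 410.1 N down at 0.28 m → arm 0.28 m, τ = 410.1 × 0.28 = 114.8 N·m counterclockwise.
Potted plant: 9.72 × 9.81 = 95.35 N down at 0.809 m → arm 0.809 m, τ = 95.35 × 0.809 = 77.14 N·m counterclockwise.
Net load moment about support B = 395.4 N·m counterclockwise.
Reaction R at support A is upward at 1.438 m, arm 1.438 m → moment R × 1.438 clockwise.
Setting net torque to zero: R × 1.438 = 395.4 → R = 275 N.

R_A ≈ 275 N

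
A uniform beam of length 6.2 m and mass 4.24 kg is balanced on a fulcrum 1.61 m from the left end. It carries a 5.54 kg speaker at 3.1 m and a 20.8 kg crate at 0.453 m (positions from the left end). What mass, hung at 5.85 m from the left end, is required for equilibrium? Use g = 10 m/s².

About the fulcrum (at 1.61 m from the left end):
Beam weight: 4.24 × 10 = 42.4 N down at 3.1 m → arm 1.49 m, τ = 42.4 × 1.49 = 63.18 N·m clockwise.
Speaker: 5.54 × 10 = 55.4 N down at 3.1 m → arm 1.49 m, τ = 55.4 × 1.49 = 82.55 N·m clockwise.
Crate: 20.8 × 10 = 208 N down at 0.453 m → arm 1.157 m, τ = 208 × 1.157 = 240.7 N·m counterclockwise.
Net moment of known loads = 94.97 N·m counterclockwise.
An unknown mass m at 5.85 m has arm 4.24 m; its moment is m·g·4.24 clockwise.
Balancing moments: m × 10 × 4.24 = 94.97, giving m = 94.97 / (10 × 4.24) = 2.24 kg.

m ≈ 2.24 kg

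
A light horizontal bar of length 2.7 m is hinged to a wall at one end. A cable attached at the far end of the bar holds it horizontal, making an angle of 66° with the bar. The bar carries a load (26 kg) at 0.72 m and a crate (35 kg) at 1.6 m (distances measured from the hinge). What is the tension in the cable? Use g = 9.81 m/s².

T ≈ 297 N

Choose the hinge as the axis so the unknown hinge reaction has zero arm there.
Load: 26 × 9.81 = 255.1 N down at 0.72 m → arm 0.72 m, τ = 255.1 × 0.72 = 183.7 N·m clockwise.
Crate: 35 × 9.81 = 343.4 N down at 1.6 m → arm 1.6 m, τ = 343.4 × 1.6 = 549.4 N·m clockwise.
Total clockwise load moment = 733.1 N·m.
The cable tension T acts at 2.7 m; only its component perpendicular to the bar, T sinθ, produces torque. sin 66° = 0.9135.
Balancing moments: T × 2.7 × 0.9135 = 733.1, giving T = 733.1 / 2.466 = 297 N.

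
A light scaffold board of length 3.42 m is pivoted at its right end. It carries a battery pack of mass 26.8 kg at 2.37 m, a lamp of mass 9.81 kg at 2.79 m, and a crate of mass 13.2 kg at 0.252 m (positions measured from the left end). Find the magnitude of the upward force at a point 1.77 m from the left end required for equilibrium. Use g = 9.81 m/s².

F ≈ 453 N

Sum moments about the right end (the unknown pivot reaction has zero arm there).
Battery pack: 26.8 × 9.81 = 262.9 N down at 2.37 m → arm 1.05 m, τ = 262.9 × 1.05 = 276 N·m counterclockwise.
Lamp: 9.81 × 9.81 = 96.24 N down at 2.79 m → arm 0.63 m, τ = 96.24 × 0.63 = 60.63 N·m counterclockwise.
Crate: 13.2 × 9.81 = 129.5 N down at 0.252 m → arm 3.168 m, τ = 129.5 × 3.168 = 410.3 N·m counterclockwise.
Net moment of the loads = 746.9 N·m counterclockwise.
The upward force F acts at a point 1.77 m from the left end, arm 1.65 m, giving F × 1.65 clockwise.
Στ = 0 ⇒ F × 1.65 = 746.9 ⇒ F = 746.9 / 1.65 = 453 N.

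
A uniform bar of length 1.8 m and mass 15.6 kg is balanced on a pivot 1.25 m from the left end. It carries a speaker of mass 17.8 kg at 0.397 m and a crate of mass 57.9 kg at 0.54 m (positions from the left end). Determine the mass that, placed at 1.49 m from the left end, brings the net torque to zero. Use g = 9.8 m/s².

m ≈ 257 kg

Take moments about the pivot (at 1.25 m from the left end).
Beam weight: 15.6 × 9.8 = 152.9 N down at 0.9 m → arm 0.35 m, τ = 152.9 × 0.35 = 53.52 N·m counterclockwise.
Speaker: 17.8 × 9.8 = 174.4 N down at 0.397 m → arm 0.853 m, τ = 174.4 × 0.853 = 148.8 N·m counterclockwise.
Crate: 57.9 × 9.8 = 567.4 N down at 0.54 m → arm 0.71 m, τ = 567.4 × 0.71 = 402.9 N·m counterclockwise.
Net moment of known loads = 605.2 N·m counterclockwise.
An unknown mass m at 1.49 m has arm 0.24 m; its moment is m·g·0.24 clockwise.
Balancing moments: m × 9.8 × 0.24 = 605.2, giving m = 605.2 / (9.8 × 0.24) = 257 kg.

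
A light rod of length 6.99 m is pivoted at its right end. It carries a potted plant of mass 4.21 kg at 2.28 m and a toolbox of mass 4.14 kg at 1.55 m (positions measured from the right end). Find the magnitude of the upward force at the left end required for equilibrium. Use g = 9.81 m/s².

F ≈ 22.5 N

Choose the right end as the axis so the unknown pivot reaction has zero arm there.
Potted plant: 4.21 × 9.81 = 41.3 N down at 2.28 m → arm 2.28 m, τ = 41.3 × 2.28 = 94.16 N·m counterclockwise.
Toolbox: 4.14 × 9.81 = 40.61 N down at 1.55 m → arm 1.55 m, τ = 40.61 × 1.55 = 62.95 N·m counterclockwise.
Net moment of the loads = 157.1 N·m counterclockwise.
The upward force F acts at the left end, arm 6.99 m, giving F × 6.99 clockwise.
Στ = 0 ⇒ F × 6.99 = 157.1 ⇒ F = 157.1 / 6.99 = 22.5 N.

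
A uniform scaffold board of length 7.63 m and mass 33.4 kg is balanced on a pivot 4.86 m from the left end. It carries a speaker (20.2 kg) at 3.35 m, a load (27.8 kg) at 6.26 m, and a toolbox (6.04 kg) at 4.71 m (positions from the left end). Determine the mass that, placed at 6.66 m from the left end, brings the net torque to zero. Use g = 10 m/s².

m ≈ 15.2 kg

Sum moments about the pivot (at 4.86 m from the left end) (the support reaction has zero arm there).
Beam weight: 33.4 × 10 = 334 N down at 3.815 m → arm 1.045 m, τ = 334 × 1.045 = 349 N·m counterclockwise.
Speaker: 20.2 × 10 = 202 N down at 3.35 m → arm 1.51 m, τ = 202 × 1.51 = 305 N·m counterclockwise.
Load: 27.8 × 10 = 278 N down at 6.26 m → arm 1.4 m, τ = 278 × 1.4 = 389.2 N·m clockwise.
Toolbox: 6.04 × 10 = 60.4 N down at 4.71 m → arm 0.15 m, τ = 60.4 × 0.15 = 9.06 N·m counterclockwise.
Net moment of known loads = 273.9 N·m counterclockwise.
An unknown mass m at 6.66 m has arm 1.8 m; its moment is m·g·1.8 clockwise.
Setting net torque to zero: m × 10 × 1.8 = 273.9 → m = 273.9 / (10 × 1.8) = 15.2 kg.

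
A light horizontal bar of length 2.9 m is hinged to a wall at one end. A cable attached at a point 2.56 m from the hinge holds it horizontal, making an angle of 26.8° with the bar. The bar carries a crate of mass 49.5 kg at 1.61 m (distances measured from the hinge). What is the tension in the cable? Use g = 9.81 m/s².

T ≈ 677 N

Sum moments about the hinge (the unknown hinge reaction has zero arm there).
Crate: 49.5 × 9.81 = 485.6 N down at 1.61 m → arm 1.61 m, τ = 485.6 × 1.61 = 781.8 N·m clockwise.
Total clockwise load moment = 781.8 N·m.
The cable tension T acts at 2.56 m; only its component perpendicular to the bar, T sinθ, produces torque. sin 26.8° = 0.4509.
Balancing moments: T × 2.56 × 0.4509 = 781.8, giving T = 781.8 / 1.154 = 677 N.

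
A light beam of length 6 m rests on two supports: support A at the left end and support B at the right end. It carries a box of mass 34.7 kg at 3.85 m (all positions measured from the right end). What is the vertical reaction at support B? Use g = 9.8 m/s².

R_B ≈ 122 N

Taking torques about support A:
Box: 34.7 × 9.8 = 340.1 N down at 3.85 m → arm 2.15 m, τ = 340.1 × 2.15 = 731.2 N·m clockwise.
Net load moment about support A = 731.2 N·m clockwise.
Reaction R at support B is upward at 0 m, arm 6 m → moment R × 6 counterclockwise.
For rotational equilibrium, R × 6 = 731.2, so R = 122 N.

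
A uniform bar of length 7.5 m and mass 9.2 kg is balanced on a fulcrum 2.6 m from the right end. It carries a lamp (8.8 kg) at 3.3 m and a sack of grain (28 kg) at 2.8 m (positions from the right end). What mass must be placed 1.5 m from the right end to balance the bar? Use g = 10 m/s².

About the fulcrum (at 2.6 m from the right end):
Beam weight: 9.2 × 10 = 92 N down at 3.75 m → arm 1.15 m, τ = 92 × 1.15 = 105.8 N·m counterclockwise.
Lamp: 8.8 × 10 = 88 N down at 3.3 m → arm 0.7 m, τ = 88 × 0.7 = 61.6 N·m counterclockwise.
Sack of grain: 28 × 10 = 280 N down at 2.8 m → arm 0.2 m, τ = 280 × 0.2 = 56 N·m counterclockwise.
Net moment of known loads = 223.4 N·m counterclockwise.
An unknown mass m at 1.5 m has arm 1.1 m; its moment is m·g·1.1 clockwise.
Setting net torque to zero: m × 10 × 1.1 = 223.4 → m = 223.4 / (10 × 1.1) = 20.3 kg.

m ≈ 20.3 kg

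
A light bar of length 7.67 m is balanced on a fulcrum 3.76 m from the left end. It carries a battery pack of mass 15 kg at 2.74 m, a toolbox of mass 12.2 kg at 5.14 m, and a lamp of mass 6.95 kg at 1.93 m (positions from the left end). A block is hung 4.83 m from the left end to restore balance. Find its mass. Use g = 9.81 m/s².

Take moments about the fulcrum (at 3.76 m from the left end).
Battery pack: 15 × 9.81 = 147.2 N down at 2.74 m → arm 1.02 m, τ = 147.2 × 1.02 = 150.1 N·m counterclockwise.
Toolbox: 12.2 × 9.81 = 119.7 N down at 5.14 m → arm 1.38 m, τ = 119.7 × 1.38 = 165.2 N·m clockwise.
Lamp: 6.95 × 9.81 = 68.18 N down at 1.93 m → arm 1.83 m, τ = 68.18 × 1.83 = 124.8 N·m counterclockwise.
Net moment of known loads = 109.7 N·m counterclockwise.
An unknown mass m at 4.83 m has arm 1.07 m; its moment is m·g·1.07 clockwise.
For rotational equilibrium, m × 9.81 × 1.07 = 109.7, so m = 109.7 / (9.81 × 1.07) = 10.5 kg.

m ≈ 10.5 kg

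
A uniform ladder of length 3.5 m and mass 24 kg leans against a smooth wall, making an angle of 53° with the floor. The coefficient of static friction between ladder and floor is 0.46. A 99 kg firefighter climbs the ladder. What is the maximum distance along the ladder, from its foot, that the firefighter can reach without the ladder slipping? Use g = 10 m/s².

Taking torques about the foot of the ladder:
Ladder weight 24×10 = 240 N acts at 1.75 m along the ladder; its horizontal arm is 1.75·cos53° = 1.053 m → τ = 252.7 N·m clockwise.
Firefighter weight 99×10 = 990 N at distance d → arm d·cos53° → τ = 990·d·0.6018 clockwise.
Wall normal N at the top has arm L sinθ = 2.795 m counterclockwise, so Στ = 0 gives N·2.795 = 252.7 + 595.8·d.
ΣFy = 0 ⇒ N_floor = 1230 N, so the maximum friction is μ_s·N_floor = 0.46×1230 = 565.8 N. ΣFx = 0 ⇒ N_wall = f, so at the slipping point N = 565.8 N.
Substituting: 565.8×2.795 = 252.7 + 595.8·d ⇒ d = (1581 − 252.7) / 595.8 = 2.23 m.

d ≈ 2.23 m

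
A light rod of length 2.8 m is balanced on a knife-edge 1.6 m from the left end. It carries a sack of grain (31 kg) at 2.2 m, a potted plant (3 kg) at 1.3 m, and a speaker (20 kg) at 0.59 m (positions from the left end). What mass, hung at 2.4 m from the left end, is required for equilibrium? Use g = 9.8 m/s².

m ≈ 3.13 kg

Take moments about the knife-edge (at 1.6 m from the left end).
Sack of grain: 31 × 9.8 = 303.8 N down at 2.2 m → arm 0.6 m, τ = 303.8 × 0.6 = 182.3 N·m clockwise.
Potted plant: 3 × 9.8 = 29.4 N down at 1.3 m → arm 0.3 m, τ = 29.4 × 0.3 = 8.82 N·m counterclockwise.
Speaker: 20 × 9.8 = 196 N down at 0.59 m → arm 1.01 m, τ = 196 × 1.01 = 198 N·m counterclockwise.
Net moment of known loads = 24.52 N·m counterclockwise.
An unknown mass m at 2.4 m has arm 0.8 m; its moment is m·g·0.8 clockwise.
Setting net torque to zero: m × 9.8 × 0.8 = 24.52 → m = 24.52 / (9.8 × 0.8) = 3.13 kg.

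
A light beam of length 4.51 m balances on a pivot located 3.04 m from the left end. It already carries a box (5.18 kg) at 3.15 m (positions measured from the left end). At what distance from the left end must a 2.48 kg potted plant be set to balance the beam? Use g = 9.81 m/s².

About the pivot (at 3.04 m from the left end):
Box: 5.18 × 9.81 = 50.82 N down at 3.15 m → arm 0.11 m, τ = 50.82 × 0.11 = 5.59 N·m clockwise.
Net moment of existing loads = 5.59 N·m clockwise.
The potted plant weighs 2.48 × 9.81 = 24.33 N and must supply an equal counterclockwise moment, so its lever arm about the pivot is 5.59 / 24.33 = 0.23 m.
That puts it at 3.04 − 0.23 = 2.81 m from the left end.

x ≈ 2.81 m from the left end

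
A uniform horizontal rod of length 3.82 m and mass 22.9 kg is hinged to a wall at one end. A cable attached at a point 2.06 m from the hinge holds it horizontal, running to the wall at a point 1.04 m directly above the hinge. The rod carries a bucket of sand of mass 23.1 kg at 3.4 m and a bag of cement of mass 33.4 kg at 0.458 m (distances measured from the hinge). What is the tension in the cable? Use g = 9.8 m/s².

T ≈ 1450 N

Take moments about the hinge.
Beam weight: 22.9 × 9.8 = 224.4 N down at 1.91 m → arm 1.91 m, τ = 224.4 × 1.91 = 428.6 N·m clockwise.
Bucket of sand: 23.1 × 9.8 = 226.4 N down at 3.4 m → arm 3.4 m, τ = 226.4 × 3.4 = 769.8 N·m clockwise.
Bag of cement: 33.4 × 9.8 = 327.3 N down at 0.458 m → arm 0.458 m, τ = 327.3 × 0.458 = 149.9 N·m clockwise.
Total clockwise load moment = 1348 N·m.
The cable tension T acts at 2.06 m; only its component perpendicular to the rod, T sinθ, produces torque. sinθ = h/√(h²+d²) = 1.04/√(1.04²+2.06²) = 0.4507.
Στ = 0 ⇒ T × 2.06 × 0.4507 = 1348 ⇒ T = 1348 / 0.9284 = 1450 N.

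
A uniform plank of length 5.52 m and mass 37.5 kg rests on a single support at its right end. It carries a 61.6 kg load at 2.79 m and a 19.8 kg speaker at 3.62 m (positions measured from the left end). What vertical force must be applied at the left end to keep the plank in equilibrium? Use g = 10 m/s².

Taking torques about the right end:
Beam weight: 37.5 × 10 = 375 N down at 2.76 m → arm 2.76 m, τ = 375 × 2.76 = 1035 N·m counterclockwise.
Load: 61.6 × 10 = 616 N down at 2.79 m → arm 2.73 m, τ = 616 × 2.73 = 1682 N·m counterclockwise.
Speaker: 19.8 × 10 = 198 N down at 3.62 m → arm 1.9 m, τ = 198 × 1.9 = 376.2 N·m counterclockwise.
Net moment of the loads = 3093 N·m counterclockwise.
The upward force F acts at the left end, arm 5.52 m, giving F × 5.52 clockwise.
Στ = 0 ⇒ F × 5.52 = 3093 ⇒ F = 3093 / 5.52 = 560 N.

F ≈ 560 N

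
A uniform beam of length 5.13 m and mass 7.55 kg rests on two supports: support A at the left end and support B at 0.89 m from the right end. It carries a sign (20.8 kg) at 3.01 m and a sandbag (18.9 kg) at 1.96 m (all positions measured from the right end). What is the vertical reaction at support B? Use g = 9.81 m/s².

R_B ≈ 285 N

Taking torques about support A:
Beam weight: 7.55 × 9.81 = 74.07 N down at 2.565 m → arm 2.565 m, τ = 74.07 × 2.565 = 190 N·m clockwise.
Sign: 20.8 × 9.81 = 204 N down at 3.01 m → arm 2.12 m, τ = 204 × 2.12 = 432.5 N·m clockwise.
Sandbag: 18.9 × 9.81 = 185.4 N down at 1.96 m → arm 3.17 m, τ = 185.4 × 3.17 = 587.7 N·m clockwise.
Net load moment about support A = 1210 N·m clockwise.
Reaction R at support B is upward at 0.89 m, arm 4.24 m → moment R × 4.24 counterclockwise.
Στ = 0 ⇒ R × 4.24 = 1210 ⇒ R = 285 N.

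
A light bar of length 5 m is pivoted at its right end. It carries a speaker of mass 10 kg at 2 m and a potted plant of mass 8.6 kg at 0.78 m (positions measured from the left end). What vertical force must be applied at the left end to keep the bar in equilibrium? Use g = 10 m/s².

F ≈ 133 N

Taking torques about the right end:
Speaker: 10 × 10 = 100 N down at 2 m → arm 3 m, τ = 100 × 3 = 300 N·m counterclockwise.
Potted plant: 8.6 × 10 = 86 N down at 0.78 m → arm 4.22 m, τ = 86 × 4.22 = 362.9 N·m counterclockwise.
Net moment of the loads = 662.9 N·m counterclockwise.
The upward force F acts at the left end, arm 5 m, giving F × 5 clockwise.
Στ = 0 ⇒ F × 5 = 662.9 ⇒ F = 662.9 / 5 = 133 N.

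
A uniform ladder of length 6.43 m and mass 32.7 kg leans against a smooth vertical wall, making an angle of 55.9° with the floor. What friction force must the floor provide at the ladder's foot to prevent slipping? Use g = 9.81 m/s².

Choose the foot of the ladder as the axis so the floor normal and friction both act there and drop out.
Ladder weight 32.7×9.81 = 320.8 N acts at 3.215 m along the ladder; its horizontal arm is 3.215·cos55.9° = 1.802 m → τ = 578.1 N·m clockwise.
Wall normal N acts horizontally at the top; its moment arm is the height L sinθ = 6.43·sin55.9° = 5.324 m, counterclockwise.
Balancing moments: N × 5.324 = 578.1, giving N = 109 N.
ΣFx = 0: friction at the foot balances the wall's push, so f = N_wall = 109 N.

f ≈ 109 N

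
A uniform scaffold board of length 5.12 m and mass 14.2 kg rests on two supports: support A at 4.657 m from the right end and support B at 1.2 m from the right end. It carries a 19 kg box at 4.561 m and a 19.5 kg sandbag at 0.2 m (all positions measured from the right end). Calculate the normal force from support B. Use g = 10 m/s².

R_B ≈ 343 N

Sum moments about support A (its reaction then has zero moment arm).
Beam weight: 14.2 × 10 = 142 N down at 2.56 m → arm 2.097 m, τ = 142 × 2.097 = 297.8 N·m clockwise.
Box: 19 × 10 = 190 N down at 4.561 m → arm 0.096 m, τ = 190 × 0.096 = 18.24 N·m clockwise.
Sandbag: 19.5 × 10 = 195 N down at 0.2 m → arm 4.457 m, τ = 195 × 4.457 = 869.1 N·m clockwise.
Net load moment about support A = 1185 N·m clockwise.
Reaction R at support B is upward at 1.2 m, arm 3.457 m → moment R × 3.457 counterclockwise.
For rotational equilibrium, R × 3.457 = 1185, so R = 343 N.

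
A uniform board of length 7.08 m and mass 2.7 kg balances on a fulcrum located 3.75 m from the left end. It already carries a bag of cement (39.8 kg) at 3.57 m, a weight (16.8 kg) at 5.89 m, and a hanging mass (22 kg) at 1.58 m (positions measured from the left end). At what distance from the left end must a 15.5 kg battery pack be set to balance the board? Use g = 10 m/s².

x ≈ 5.01 m from the left end

Taking torques about the fulcrum (at 3.75 m from the left end):
Beam weight: 2.7 × 10 = 27 N down at 3.54 m → arm 0.21 m, τ = 27 × 0.21 = 5.67 N·m counterclockwise.
Bag of cement: 39.8 × 10 = 398 N down at 3.57 m → arm 0.18 m, τ = 398 × 0.18 = 71.64 N·m counterclockwise.
Weight: 16.8 × 10 = 168 N down at 5.89 m → arm 2.14 m, τ = 168 × 2.14 = 359.5 N·m clockwise.
Hanging mass: 22 × 10 = 220 N down at 1.58 m → arm 2.17 m, τ = 220 × 2.17 = 477.4 N·m counterclockwise.
Net moment of existing loads = 195.2 N·m counterclockwise.
The battery pack weighs 15.5 × 10 = 155 N and must supply an equal clockwise moment, so its lever arm about the fulcrum is 195.2 / 155 = 1.26 m.
That puts it at 3.75 + 1.26 = 5.01 m from the left end.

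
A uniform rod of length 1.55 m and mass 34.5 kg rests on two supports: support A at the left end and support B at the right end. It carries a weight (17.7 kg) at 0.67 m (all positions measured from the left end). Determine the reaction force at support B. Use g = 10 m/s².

Choose support A as the axis so its reaction then has zero moment arm.
Beam weight: 34.5 × 10 = 345 N down at 0.775 m → arm 0.775 m, τ = 345 × 0.775 = 267.4 N·m clockwise.
Weight: 17.7 × 10 = 177 N down at 0.67 m → arm 0.67 m, τ = 177 × 0.67 = 118.6 N·m clockwise.
Net load moment about support A = 386 N·m clockwise.
Reaction R at support B is upward at 1.55 m, arm 1.55 m → moment R × 1.55 counterclockwise.
Setting net torque to zero: R × 1.55 = 386 → R = 249 N.

R_B ≈ 249 N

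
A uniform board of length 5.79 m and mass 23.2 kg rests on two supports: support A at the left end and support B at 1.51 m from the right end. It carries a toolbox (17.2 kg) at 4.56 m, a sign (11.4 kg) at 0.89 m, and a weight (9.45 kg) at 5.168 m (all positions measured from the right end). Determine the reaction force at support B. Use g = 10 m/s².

About support A:
Beam weight: 23.2 × 10 = 232 N down at 2.895 m → arm 2.895 m, τ = 232 × 2.895 = 671.6 N·m clockwise.
Toolbox: 17.2 × 10 = 172 N down at 4.56 m → arm 1.23 m, τ = 172 × 1.23 = 211.6 N·m clockwise.
Sign: 11.4 × 10 = 114 N down at 0.89 m → arm 4.9 m, τ = 114 × 4.9 = 558.6 N·m clockwise.
Weight: 9.45 × 10 = 94.5 N down at 5.168 m → arm 0.622 m, τ = 94.5 × 0.622 = 58.78 N·m clockwise.
Net load moment about support A = 1501 N·m clockwise.
Reaction R at support B is upward at 1.51 m, arm 4.28 m → moment R × 4.28 counterclockwise.
Στ = 0 ⇒ R × 4.28 = 1501 ⇒ R = 351 N.

R_B ≈ 351 N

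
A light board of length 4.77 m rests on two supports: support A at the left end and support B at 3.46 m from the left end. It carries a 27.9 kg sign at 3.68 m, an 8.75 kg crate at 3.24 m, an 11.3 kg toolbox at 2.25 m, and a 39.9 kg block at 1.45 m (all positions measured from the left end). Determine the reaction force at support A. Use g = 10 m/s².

About support B:
Sign: 27.9 × 10 = 279 N down at 3.68 m → arm 0.22 m, τ = 279 × 0.22 = 61.38 N·m clockwise.
Crate: 8.75 × 10 = 87.5 N down at 3.24 m → arm 0.22 m, τ = 87.5 × 0.22 = 19.25 N·m counterclockwise.
Toolbox: 11.3 × 10 = 113 N down at 2.25 m → arm 1.21 m, τ = 113 × 1.21 = 136.7 N·m counterclockwise.
Block: 39.9 × 10 = 399 N down at 1.45 m → arm 2.01 m, τ = 399 × 2.01 = 802 N·m counterclockwise.
Net load moment about support B = 896.6 N·m counterclockwise.
Reaction R at support A is upward at 0 m, arm 3.46 m → moment R × 3.46 clockwise.
Balancing moments: R × 3.46 = 896.6, giving R = 259 N.

R_A ≈ 259 N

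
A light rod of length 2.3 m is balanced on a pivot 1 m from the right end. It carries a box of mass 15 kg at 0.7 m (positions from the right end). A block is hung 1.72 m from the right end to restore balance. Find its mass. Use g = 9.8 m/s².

m ≈ 6.25 kg

Sum moments about the pivot (at 1 m from the right end) (the support reaction has zero arm there).
Box: 15 × 9.8 = 147 N down at 0.7 m → arm 0.3 m, τ = 147 × 0.3 = 44.1 N·m clockwise.
Net moment of known loads = 44.1 N·m clockwise.
An unknown mass m at 1.72 m has arm 0.72 m; its moment is m·g·0.72 counterclockwise.
Balancing moments: m × 9.8 × 0.72 = 44.1, giving m = 44.1 / (9.8 × 0.72) = 6.25 kg.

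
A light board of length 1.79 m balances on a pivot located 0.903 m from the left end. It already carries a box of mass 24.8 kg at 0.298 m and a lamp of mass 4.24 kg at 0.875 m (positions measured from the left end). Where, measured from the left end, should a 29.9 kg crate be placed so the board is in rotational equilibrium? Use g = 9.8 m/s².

Choose the pivot (at 0.903 m from the left end) as the axis so the support reaction has zero arm there.
Box: 24.8 × 9.8 = 243 N down at 0.298 m → arm 0.605 m, τ = 243 × 0.605 = 147 N·m counterclockwise.
Lamp: 4.24 × 9.8 = 41.55 N down at 0.875 m → arm 0.028 m, τ = 41.55 × 0.028 = 1.163 N·m counterclockwise.
Net moment of existing loads = 148.2 N·m counterclockwise.
The crate weighs 29.9 × 9.8 = 293 N and must supply an equal clockwise moment, so its lever arm about the pivot is 148.2 / 293 = 0.506 m.
That puts it at 0.903 + 0.506 = 1.41 m from the left end.

x ≈ 1.41 m from the left end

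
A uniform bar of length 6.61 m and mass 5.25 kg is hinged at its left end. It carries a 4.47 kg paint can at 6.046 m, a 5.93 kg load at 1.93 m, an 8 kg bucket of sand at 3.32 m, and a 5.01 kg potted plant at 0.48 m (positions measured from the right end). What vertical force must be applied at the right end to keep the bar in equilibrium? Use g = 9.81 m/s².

Take moments about the left end.
Beam weight: 5.25 × 9.81 = 51.5 N down at 3.305 m → arm 3.305 m, τ = 51.5 × 3.305 = 170.2 N·m clockwise.
Paint can: 4.47 × 9.81 = 43.85 N down at 6.046 m → arm 0.564 m, τ = 43.85 × 0.564 = 24.73 N·m clockwise.
Load: 5.93 × 9.81 = 58.17 N down at 1.93 m → arm 4.68 m, τ = 58.17 × 4.68 = 272.2 N·m clockwise.
Bucket of sand: 8 × 9.81 = 78.48 N down at 3.32 m → arm 3.29 m, τ = 78.48 × 3.29 = 258.2 N·m clockwise.
Potted plant: 5.01 × 9.81 = 49.15 N down at 0.48 m → arm 6.13 m, τ = 49.15 × 6.13 = 301.3 N·m clockwise.
Net moment of the loads = 1027 N·m clockwise.
The upward force F acts at the right end, arm 6.61 m, giving F × 6.61 counterclockwise.
Στ = 0 ⇒ F × 6.61 = 1027 ⇒ F = 1027 / 6.61 = 155 N.

F ≈ 155 N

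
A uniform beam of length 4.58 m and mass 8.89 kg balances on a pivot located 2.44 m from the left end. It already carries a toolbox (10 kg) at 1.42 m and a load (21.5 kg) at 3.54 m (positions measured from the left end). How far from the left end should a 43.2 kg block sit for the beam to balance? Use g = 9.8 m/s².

Choose the pivot (at 2.44 m from the left end) as the axis so the support reaction has zero arm there.
Beam weight: 8.89 × 9.8 = 87.12 N down at 2.29 m → arm 0.15 m, τ = 87.12 × 0.15 = 13.07 N·m counterclockwise.
Toolbox: 10 × 9.8 = 98 N down at 1.42 m → arm 1.02 m, τ = 98 × 1.02 = 99.96 N·m counterclockwise.
Load: 21.5 × 9.8 = 210.7 N down at 3.54 m → arm 1.1 m, τ = 210.7 × 1.1 = 231.8 N·m clockwise.
Net moment of existing loads = 118.8 N·m clockwise.
The block weighs 43.2 × 9.8 = 423.4 N and must supply an equal counterclockwise moment, so its lever arm about the pivot is 118.8 / 423.4 = 0.281 m.
That puts it at 2.44 − 0.281 = 2.16 m from the left end.

x ≈ 2.16 m from the left end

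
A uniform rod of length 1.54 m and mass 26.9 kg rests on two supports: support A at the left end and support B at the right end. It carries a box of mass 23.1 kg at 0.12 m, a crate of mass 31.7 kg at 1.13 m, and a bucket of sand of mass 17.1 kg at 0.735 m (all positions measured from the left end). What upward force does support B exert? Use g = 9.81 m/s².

Sum moments about support A (its reaction then has zero moment arm).
Beam weight: 26.9 × 9.81 = 263.9 N down at 0.77 m → arm 0.77 m, τ = 263.9 × 0.77 = 203.2 N·m clockwise.
Box: 23.1 × 9.81 = 226.6 N down at 0.12 m → arm 0.12 m, τ = 226.6 × 0.12 = 27.19 N·m clockwise.
Crate: 31.7 × 9.81 = 311 N down at 1.13 m → arm 1.13 m, τ = 311 × 1.13 = 351.4 N·m clockwise.
Bucket of sand: 17.1 × 9.81 = 167.8 N down at 0.735 m → arm 0.735 m, τ = 167.8 × 0.735 = 123.3 N·m clockwise.
Net load moment about support A = 705.1 N·m clockwise.
Reaction R at support B is upward at 1.54 m, arm 1.54 m → moment R × 1.54 counterclockwise.
For rotational equilibrium, R × 1.54 = 705.1, so R = 458 N.

R_B ≈ 458 N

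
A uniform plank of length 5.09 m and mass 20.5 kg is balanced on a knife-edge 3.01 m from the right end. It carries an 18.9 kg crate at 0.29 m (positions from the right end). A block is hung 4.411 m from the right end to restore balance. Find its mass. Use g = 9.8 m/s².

m ≈ 43.5 kg

Sum moments about the knife-edge (at 3.01 m from the right end) (the support reaction has zero arm there).
Beam weight: 20.5 × 9.8 = 200.9 N down at 2.545 m → arm 0.465 m, τ = 200.9 × 0.465 = 93.42 N·m clockwise.
Crate: 18.9 × 9.8 = 185.2 N down at 0.29 m → arm 2.72 m, τ = 185.2 × 2.72 = 503.7 N·m clockwise.
Net moment of known loads = 597.1 N·m clockwise.
An unknown mass m at 4.411 m has arm 1.401 m; its moment is m·g·1.401 counterclockwise.
Balancing moments: m × 9.8 × 1.401 = 597.1, giving m = 597.1 / (9.8 × 1.401) = 43.5 kg.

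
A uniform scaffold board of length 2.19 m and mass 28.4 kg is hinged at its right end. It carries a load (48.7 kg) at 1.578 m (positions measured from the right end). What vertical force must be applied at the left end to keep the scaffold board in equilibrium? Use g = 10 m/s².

Choose the right end as the axis so the unknown pivot reaction has zero arm there.
Beam weight: 28.4 × 10 = 284 N down at 1.095 m → arm 1.095 m, τ = 284 × 1.095 = 311 N·m counterclockwise.
Load: 48.7 × 10 = 487 N down at 1.578 m → arm 1.578 m, τ = 487 × 1.578 = 768.5 N·m counterclockwise.
Net moment of the loads = 1080 N·m counterclockwise.
The upward force F acts at the left end, arm 2.19 m, giving F × 2.19 clockwise.
Setting net torque to zero: F × 2.19 = 1080 → F = 1080 / 2.19 = 493 N.

F ≈ 493 N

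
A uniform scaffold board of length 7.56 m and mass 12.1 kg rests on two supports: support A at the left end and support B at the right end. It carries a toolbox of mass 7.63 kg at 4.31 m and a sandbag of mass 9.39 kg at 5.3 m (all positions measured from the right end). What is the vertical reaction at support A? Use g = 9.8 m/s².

Taking torques about support B:
Beam weight: 12.1 × 9.8 = 118.6 N down at 3.78 m → arm 3.78 m, τ = 118.6 × 3.78 = 448.3 N·m counterclockwise.
Toolbox: 7.63 × 9.8 = 74.77 N down at 4.31 m → arm 4.31 m, τ = 74.77 × 4.31 = 322.3 N·m counterclockwise.
Sandbag: 9.39 × 9.8 = 92.02 N down at 5.3 m → arm 5.3 m, τ = 92.02 × 5.3 = 487.7 N·m counterclockwise.
Net load moment about support B = 1258 N·m counterclockwise.
Reaction R at support A is upward at 7.56 m, arm 7.56 m → moment R × 7.56 clockwise.
For rotational equilibrium, R × 7.56 = 1258, so R = 166 N.

R_A ≈ 166 N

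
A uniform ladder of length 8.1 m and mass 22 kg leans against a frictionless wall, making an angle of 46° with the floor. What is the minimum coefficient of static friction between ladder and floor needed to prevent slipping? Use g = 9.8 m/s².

Choose the foot of the ladder as the axis so the floor normal and friction both act there and drop out.
Ladder weight 22×9.8 = 215.6 N acts at 4.05 m along the ladder; its horizontal arm is 4.05·cos46° = 2.813 m → τ = 606.5 N·m clockwise.
Wall normal N acts horizontally at the top; its moment arm is the height L sinθ = 8.1·sin46° = 5.827 m, counterclockwise.
Στ = 0 ⇒ N × 5.827 = 606.5 ⇒ N = 104.1 N.
ΣFx = 0 ⇒ f = N_wall = 104.1 N. ΣFy = 0 ⇒ N_floor = 215.6 N.
μ_min = f / N_floor = 104.1 / 215.6 = 0.483.

μ_min ≈ 0.483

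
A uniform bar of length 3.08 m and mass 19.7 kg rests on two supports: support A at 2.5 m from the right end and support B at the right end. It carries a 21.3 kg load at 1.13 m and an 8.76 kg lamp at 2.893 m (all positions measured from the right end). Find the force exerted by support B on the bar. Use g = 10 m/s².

R_B ≈ 179 N

Taking torques about support A:
Beam weight: 19.7 × 10 = 197 N down at 1.54 m → arm 0.96 m, τ = 197 × 0.96 = 189.1 N·m clockwise.
Load: 21.3 × 10 = 213 N down at 1.13 m → arm 1.37 m, τ = 213 × 1.37 = 291.8 N·m clockwise.
Lamp: 8.76 × 10 = 87.6 N down at 2.893 m → arm 0.393 m, τ = 87.6 × 0.393 = 34.43 N·m counterclockwise.
Net load moment about support A = 446.5 N·m clockwise.
Reaction R at support B is upward at 0 m, arm 2.5 m → moment R × 2.5 counterclockwise.
For rotational equilibrium, R × 2.5 = 446.5, so R = 179 N.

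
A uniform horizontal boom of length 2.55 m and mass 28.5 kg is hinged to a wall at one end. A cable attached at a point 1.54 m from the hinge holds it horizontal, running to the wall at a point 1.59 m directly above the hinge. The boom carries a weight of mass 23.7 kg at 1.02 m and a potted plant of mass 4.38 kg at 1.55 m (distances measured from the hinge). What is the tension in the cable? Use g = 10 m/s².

Take moments about the hinge.
Beam weight: 28.5 × 10 = 285 N down at 1.275 m → arm 1.275 m, τ = 285 × 1.275 = 363.4 N·m clockwise.
Weight: 23.7 × 10 = 237 N down at 1.02 m → arm 1.02 m, τ = 237 × 1.02 = 241.7 N·m clockwise.
Potted plant: 4.38 × 10 = 43.8 N down at 1.55 m → arm 1.55 m, τ = 43.8 × 1.55 = 67.89 N·m clockwise.
Total clockwise load moment = 673 N·m.
The cable tension T acts at 1.54 m; only its component perpendicular to the boom, T sinθ, produces torque. sinθ = h/√(h²+d²) = 1.59/√(1.59²+1.54²) = 0.7183.
For rotational equilibrium, T × 1.54 × 0.7183 = 673, so T = 673 / 1.106 = 608 N.

T ≈ 608 N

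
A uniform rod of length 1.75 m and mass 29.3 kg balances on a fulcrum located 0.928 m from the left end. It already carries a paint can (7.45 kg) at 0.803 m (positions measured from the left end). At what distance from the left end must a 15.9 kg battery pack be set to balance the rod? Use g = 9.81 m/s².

x ≈ 1.08 m from the left end

Take moments about the fulcrum (at 0.928 m from the left end).
Beam weight: 29.3 × 9.81 = 287.4 N down at 0.875 m → arm 0.053 m, τ = 287.4 × 0.053 = 15.23 N·m counterclockwise.
Paint can: 7.45 × 9.81 = 73.08 N down at 0.803 m → arm 0.125 m, τ = 73.08 × 0.125 = 9.135 N·m counterclockwise.
Net moment of existing loads = 24.37 N·m counterclockwise.
The battery pack weighs 15.9 × 9.81 = 156 N and must supply an equal clockwise moment, so its lever arm about the fulcrum is 24.37 / 156 = 0.156 m.
That puts it at 0.928 + 0.156 = 1.08 m from the left end.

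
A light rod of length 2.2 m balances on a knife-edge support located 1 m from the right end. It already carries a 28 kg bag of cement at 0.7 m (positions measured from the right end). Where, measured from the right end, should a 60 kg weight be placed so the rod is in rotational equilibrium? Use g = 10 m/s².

x ≈ 1.14 m from the right end

Choose the knife-edge support (at 1 m from the right end) as the axis so the support reaction has zero arm there.
Bag of cement: 28 × 10 = 280 N down at 0.7 m → arm 0.3 m, τ = 280 × 0.3 = 84 N·m clockwise.
Net moment of existing loads = 84 N·m clockwise.
The weight weighs 60 × 10 = 600 N and must supply an equal counterclockwise moment, so its lever arm about the knife-edge support is 84 / 600 = 0.14 m.
That puts it at 1 + 0.14 = 1.14 m from the right end.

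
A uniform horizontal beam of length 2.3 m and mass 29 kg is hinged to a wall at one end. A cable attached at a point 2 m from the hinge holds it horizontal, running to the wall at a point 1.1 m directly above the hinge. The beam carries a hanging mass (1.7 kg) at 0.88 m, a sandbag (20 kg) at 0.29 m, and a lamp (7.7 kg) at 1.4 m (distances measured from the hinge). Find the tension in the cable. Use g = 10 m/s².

T ≈ 534 N

Sum moments about the hinge (the unknown hinge reaction has zero arm there).
Beam weight: 29 × 10 = 290 N down at 1.15 m → arm 1.15 m, τ = 290 × 1.15 = 333.5 N·m clockwise.
Hanging mass: 1.7 × 10 = 17 N down at 0.88 m → arm 0.88 m, τ = 17 × 0.88 = 14.96 N·m clockwise.
Sandbag: 20 × 10 = 200 N down at 0.29 m → arm 0.29 m, τ = 200 × 0.29 = 58 N·m clockwise.
Lamp: 7.7 × 10 = 77 N down at 1.4 m → arm 1.4 m, τ = 77 × 1.4 = 107.8 N·m clockwise.
Total clockwise load moment = 514.3 N·m.
The cable tension T acts at 2 m; only its component perpendicular to the beam, T sinθ, produces torque. sinθ = h/√(h²+d²) = 1.1/√(1.1²+2²) = 0.4819.
Setting net torque to zero: T × 2 × 0.4819 = 514.3 → T = 514.3 / 0.9638 = 534 N.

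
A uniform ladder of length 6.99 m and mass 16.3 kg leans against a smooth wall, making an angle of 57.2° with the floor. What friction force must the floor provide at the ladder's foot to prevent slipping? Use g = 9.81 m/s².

Sum moments about the foot of the ladder (the floor normal and friction both act there and drop out).
Ladder weight 16.3×9.81 = 159.9 N acts at 3.495 m along the ladder; its horizontal arm is 3.495·cos57.2° = 1.893 m → τ = 302.7 N·m clockwise.
Wall normal N acts horizontally at the top; its moment arm is the height L sinθ = 6.99·sin57.2° = 5.876 m, counterclockwise.
For rotational equilibrium, N × 5.876 = 302.7, so N = 51.5 N.
ΣFx = 0: friction at the foot balances the wall's push, so f = N_wall = 51.5 N.

f ≈ 51.5 N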